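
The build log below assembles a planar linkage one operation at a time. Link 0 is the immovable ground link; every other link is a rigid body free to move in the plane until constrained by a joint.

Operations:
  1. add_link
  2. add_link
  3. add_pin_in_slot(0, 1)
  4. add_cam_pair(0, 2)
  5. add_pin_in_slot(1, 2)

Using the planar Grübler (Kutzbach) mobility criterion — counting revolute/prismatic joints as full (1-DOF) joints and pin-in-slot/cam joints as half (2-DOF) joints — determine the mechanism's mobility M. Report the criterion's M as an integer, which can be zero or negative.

[1;0;0] (link 0 is ground)
L+ [2;0;0]
L+ [3;0;0]
PS(0,1)∈J2 [3;0;1]
C(0,2)∈J2 [3;0;2]
PS(1,2)∈J2 [3;0;3]
mobility = 6 − 0 − 3 = 3

M = 3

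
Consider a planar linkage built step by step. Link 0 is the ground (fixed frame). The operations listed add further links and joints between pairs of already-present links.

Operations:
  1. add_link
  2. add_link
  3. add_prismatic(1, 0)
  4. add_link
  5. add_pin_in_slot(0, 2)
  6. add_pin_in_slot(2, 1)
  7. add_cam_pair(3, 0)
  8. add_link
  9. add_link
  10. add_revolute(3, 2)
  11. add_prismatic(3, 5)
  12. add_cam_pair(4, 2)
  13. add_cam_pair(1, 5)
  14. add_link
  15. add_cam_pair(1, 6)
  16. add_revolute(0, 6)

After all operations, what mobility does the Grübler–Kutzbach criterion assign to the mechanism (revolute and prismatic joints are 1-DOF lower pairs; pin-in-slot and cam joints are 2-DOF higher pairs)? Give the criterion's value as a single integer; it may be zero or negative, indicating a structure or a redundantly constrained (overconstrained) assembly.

ground; <1,0,0>
#1 <2,0,0>
#2 <3,0,0>
P:1↔0 J1 <3,1,0>
#3 <4,1,0>
PS:0↔2 J2 <4,1,1>
PS:2↔1 J2 <4,1,2>
C:3↔0 J2 <4,1,3>
#4 <5,1,3>
#5 <6,1,3>
R:3↔2 J1 <6,2,3>
P:3↔5 J1 <6,3,3>
C:4↔2 J2 <6,3,4>
C:1↔5 J2 <6,3,5>
#6 <7,3,5>
C:1↔6 J2 <7,3,6>
R:0↔6 J1 <7,4,6>
3×6 − 2×4 − 1×6 = 4

M = 4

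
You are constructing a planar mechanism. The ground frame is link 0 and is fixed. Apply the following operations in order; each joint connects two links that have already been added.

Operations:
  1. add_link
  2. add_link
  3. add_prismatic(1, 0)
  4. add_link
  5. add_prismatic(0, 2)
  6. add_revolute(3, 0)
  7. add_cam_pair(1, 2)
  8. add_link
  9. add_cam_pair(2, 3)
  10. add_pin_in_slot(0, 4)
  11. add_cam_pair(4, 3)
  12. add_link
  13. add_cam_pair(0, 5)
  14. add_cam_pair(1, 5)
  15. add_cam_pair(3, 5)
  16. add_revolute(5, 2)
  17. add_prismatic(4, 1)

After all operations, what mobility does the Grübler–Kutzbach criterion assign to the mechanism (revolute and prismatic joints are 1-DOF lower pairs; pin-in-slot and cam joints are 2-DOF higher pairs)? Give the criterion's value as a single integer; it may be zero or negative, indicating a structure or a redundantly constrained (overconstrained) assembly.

ground; <1,0,0>
#1 <2,0,0>
#2 <3,0,0>
P:1↔0 J1 <3,1,0>
#3 <4,1,0>
P:0↔2 J1 <4,2,0>
R:3↔0 J1 <4,3,0>
C:1↔2 J2 <4,3,1>
#4 <5,3,1>
C:2↔3 J2 <5,3,2>
PS:0↔4 J2 <5,3,3>
C:4↔3 J2 <5,3,4>
#5 <6,3,4>
C:0↔5 J2 <6,3,5>
C:1↔5 J2 <6,3,6>
C:3↔5 J2 <6,3,7>
R:5↔2 J1 <6,4,7>
P:4↔1 J1 <6,5,7>
3×5 − 2×5 − 1×7 = -2

M = -2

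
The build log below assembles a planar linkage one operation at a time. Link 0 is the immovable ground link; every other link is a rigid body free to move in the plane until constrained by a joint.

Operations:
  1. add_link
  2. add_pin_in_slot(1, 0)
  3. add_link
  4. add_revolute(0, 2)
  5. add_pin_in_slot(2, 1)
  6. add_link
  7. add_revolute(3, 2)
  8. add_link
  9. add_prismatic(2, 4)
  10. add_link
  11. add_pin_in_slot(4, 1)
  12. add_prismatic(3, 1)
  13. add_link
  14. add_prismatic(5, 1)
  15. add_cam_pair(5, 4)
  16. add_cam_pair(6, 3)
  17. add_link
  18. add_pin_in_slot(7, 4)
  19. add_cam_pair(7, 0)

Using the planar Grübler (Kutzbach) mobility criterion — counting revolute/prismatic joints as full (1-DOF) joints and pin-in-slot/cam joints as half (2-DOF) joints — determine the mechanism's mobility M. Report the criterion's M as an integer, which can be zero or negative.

M = 4

[1;0;0] (link 0 is ground)
L+ [2;0;0]
PS(1,0)∈J2 [2;0;1]
L+ [3;0;1]
R(0,2)∈J1 [3;1;1]
PS(2,1)∈J2 [3;1;2]
L+ [4;1;2]
R(3,2)∈J1 [4;2;2]
L+ [5;2;2]
P(2,4)∈J1 [5;3;2]
L+ [6;3;2]
PS(4,1)∈J2 [6;3;3]
P(3,1)∈J1 [6;4;3]
L+ [7;4;3]
P(5,1)∈J1 [7;5;3]
C(5,4)∈J2 [7;5;4]
C(6,3)∈J2 [7;5;5]
L+ [8;5;5]
PS(7,4)∈J2 [8;5;6]
C(7,0)∈J2 [8;5;7]
mobility = 21 − 10 − 7 = 4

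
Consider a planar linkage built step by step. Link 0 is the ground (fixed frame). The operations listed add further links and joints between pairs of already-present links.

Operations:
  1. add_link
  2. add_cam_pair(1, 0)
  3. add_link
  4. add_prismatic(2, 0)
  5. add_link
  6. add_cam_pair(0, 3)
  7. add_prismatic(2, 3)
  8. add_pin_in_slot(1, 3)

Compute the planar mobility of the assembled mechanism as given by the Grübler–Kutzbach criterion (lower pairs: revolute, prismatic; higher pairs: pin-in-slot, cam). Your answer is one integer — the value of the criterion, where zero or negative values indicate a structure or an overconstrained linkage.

(L,J1,J2)=(1,0,0); link0 fixed
link1: (2,0,0)
C 1-0 [J2]: (2,0,1)
link2: (3,0,1)
P 2-0 [J1]: (3,1,1)
link3: (4,1,1)
C 0-3 [J2]: (4,1,2)
P 2-3 [J1]: (4,2,2)
PS 1-3 [J2]: (4,2,3)
Grübler: 3·3 − 2·2 − 3 = 2

M = 2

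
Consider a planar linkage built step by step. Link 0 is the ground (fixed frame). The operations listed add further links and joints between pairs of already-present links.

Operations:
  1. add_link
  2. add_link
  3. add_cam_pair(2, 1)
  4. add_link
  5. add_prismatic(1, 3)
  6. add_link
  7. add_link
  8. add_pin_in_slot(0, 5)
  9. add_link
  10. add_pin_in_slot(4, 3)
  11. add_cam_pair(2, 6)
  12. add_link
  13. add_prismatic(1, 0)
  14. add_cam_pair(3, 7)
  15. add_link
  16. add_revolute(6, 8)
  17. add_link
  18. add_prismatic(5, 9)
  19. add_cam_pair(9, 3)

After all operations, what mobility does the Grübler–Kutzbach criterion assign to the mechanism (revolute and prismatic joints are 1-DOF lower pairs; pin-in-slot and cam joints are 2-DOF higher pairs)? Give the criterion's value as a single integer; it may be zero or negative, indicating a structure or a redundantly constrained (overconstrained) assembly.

M = 13

L=1 J1=0 J2=0
add link → L=2 J1=0 J2=0
add link → L=3 J1=0 J2=0
C@2,1 dof=2 J2 → L=3 J1=0 J2=1
add link → L=4 J1=0 J2=1
P@1,3 dof=1 J1 → L=4 J1=1 J2=1
add link → L=5 J1=1 J2=1
add link → L=6 J1=1 J2=1
PS@0,5 dof=2 J2 → L=6 J1=1 J2=2
add link → L=7 J1=1 J2=2
PS@4,3 dof=2 J2 → L=7 J1=1 J2=3
C@2,6 dof=2 J2 → L=7 J1=1 J2=4
add link → L=8 J1=1 J2=4
P@1,0 dof=1 J1 → L=8 J1=2 J2=4
C@3,7 dof=2 J2 → L=8 J1=2 J2=5
add link → L=9 J1=2 J2=5
R@6,8 dof=1 J1 → L=9 J1=3 J2=5
add link → L=10 J1=3 J2=5
P@5,9 dof=1 J1 → L=10 J1=4 J2=5
C@9,3 dof=2 J2 → L=10 J1=4 J2=6
M=3(L−1)−2J1−J2=3·9−2·4−6=13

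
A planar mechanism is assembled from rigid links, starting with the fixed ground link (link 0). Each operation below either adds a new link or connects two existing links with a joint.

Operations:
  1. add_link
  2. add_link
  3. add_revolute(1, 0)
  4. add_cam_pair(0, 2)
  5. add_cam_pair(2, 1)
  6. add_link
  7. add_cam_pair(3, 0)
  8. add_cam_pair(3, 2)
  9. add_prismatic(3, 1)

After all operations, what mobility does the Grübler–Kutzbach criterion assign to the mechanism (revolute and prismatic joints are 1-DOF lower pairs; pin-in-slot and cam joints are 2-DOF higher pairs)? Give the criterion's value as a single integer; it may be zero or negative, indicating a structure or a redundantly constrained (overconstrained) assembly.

(L,J1,J2)=(1,0,0); link0 fixed
link1: (2,0,0)
link2: (3,0,0)
R 1-0 [J1]: (3,1,0)
C 0-2 [J2]: (3,1,1)
C 2-1 [J2]: (3,1,2)
link3: (4,1,2)
C 3-0 [J2]: (4,1,3)
C 3-2 [J2]: (4,1,4)
P 3-1 [J1]: (4,2,4)
Grübler: 3·3 − 2·2 − 4 = 1

M = 1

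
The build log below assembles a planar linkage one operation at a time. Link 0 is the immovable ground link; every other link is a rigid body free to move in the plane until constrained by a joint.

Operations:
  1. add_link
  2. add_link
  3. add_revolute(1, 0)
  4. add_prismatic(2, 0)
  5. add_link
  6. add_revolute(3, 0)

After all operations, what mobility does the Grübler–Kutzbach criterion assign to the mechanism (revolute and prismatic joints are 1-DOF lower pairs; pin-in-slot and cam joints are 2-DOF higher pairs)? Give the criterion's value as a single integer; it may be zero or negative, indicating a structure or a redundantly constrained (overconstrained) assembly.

(L,J1,J2)=(1,0,0); link0 fixed
link1: (2,0,0)
link2: (3,0,0)
R 1-0 [J1]: (3,1,0)
P 2-0 [J1]: (3,2,0)
link3: (4,2,0)
R 3-0 [J1]: (4,3,0)
Grübler: 3·3 − 2·3 − 0 = 3

M = 3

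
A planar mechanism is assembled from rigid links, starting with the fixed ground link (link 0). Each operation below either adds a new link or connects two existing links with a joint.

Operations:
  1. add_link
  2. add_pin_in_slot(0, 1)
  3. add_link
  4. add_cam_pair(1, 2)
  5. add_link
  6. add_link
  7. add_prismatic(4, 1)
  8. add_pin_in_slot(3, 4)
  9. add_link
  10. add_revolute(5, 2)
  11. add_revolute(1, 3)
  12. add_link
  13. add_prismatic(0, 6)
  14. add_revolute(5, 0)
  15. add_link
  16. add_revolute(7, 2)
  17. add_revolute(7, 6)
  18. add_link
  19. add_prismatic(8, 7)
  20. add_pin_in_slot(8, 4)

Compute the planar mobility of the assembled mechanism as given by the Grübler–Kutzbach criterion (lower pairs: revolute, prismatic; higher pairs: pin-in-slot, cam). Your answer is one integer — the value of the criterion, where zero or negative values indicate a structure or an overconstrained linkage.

[1;0;0] (link 0 is ground)
L+ [2;0;0]
PS(0,1)∈J2 [2;0;1]
L+ [3;0;1]
C(1,2)∈J2 [3;0;2]
L+ [4;0;2]
L+ [5;0;2]
P(4,1)∈J1 [5;1;2]
PS(3,4)∈J2 [5;1;3]
L+ [6;1;3]
R(5,2)∈J1 [6;2;3]
R(1,3)∈J1 [6;3;3]
L+ [7;3;3]
P(0,6)∈J1 [7;4;3]
R(5,0)∈J1 [7;5;3]
L+ [8;5;3]
R(7,2)∈J1 [8;6;3]
R(7,6)∈J1 [8;7;3]
L+ [9;7;3]
P(8,7)∈J1 [9;8;3]
PS(8,4)∈J2 [9;8;4]
mobility = 24 − 16 − 4 = 4

M = 4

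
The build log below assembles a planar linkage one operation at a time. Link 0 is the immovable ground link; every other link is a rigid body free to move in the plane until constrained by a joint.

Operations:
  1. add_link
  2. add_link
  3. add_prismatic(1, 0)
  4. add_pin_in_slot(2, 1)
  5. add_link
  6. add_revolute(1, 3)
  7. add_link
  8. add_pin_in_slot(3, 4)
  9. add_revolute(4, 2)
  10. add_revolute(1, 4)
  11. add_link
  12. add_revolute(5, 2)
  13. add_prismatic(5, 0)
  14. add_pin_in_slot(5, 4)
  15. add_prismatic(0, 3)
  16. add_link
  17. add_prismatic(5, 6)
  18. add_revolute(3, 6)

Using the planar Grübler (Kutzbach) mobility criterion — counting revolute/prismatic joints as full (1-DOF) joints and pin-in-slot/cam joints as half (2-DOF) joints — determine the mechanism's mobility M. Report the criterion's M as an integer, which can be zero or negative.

L=1 J1=0 J2=0
add link → L=2 J1=0 J2=0
add link → L=3 J1=0 J2=0
P@1,0 dof=1 J1 → L=3 J1=1 J2=0
PS@2,1 dof=2 J2 → L=3 J1=1 J2=1
add link → L=4 J1=1 J2=1
R@1,3 dof=1 J1 → L=4 J1=2 J2=1
add link → L=5 J1=2 J2=1
PS@3,4 dof=2 J2 → L=5 J1=2 J2=2
R@4,2 dof=1 J1 → L=5 J1=3 J2=2
R@1,4 dof=1 J1 → L=5 J1=4 J2=2
add link → L=6 J1=4 J2=2
R@5,2 dof=1 J1 → L=6 J1=5 J2=2
P@5,0 dof=1 J1 → L=6 J1=6 J2=2
PS@5,4 dof=2 J2 → L=6 J1=6 J2=3
P@0,3 dof=1 J1 → L=6 J1=7 J2=3
add link → L=7 J1=7 J2=3
P@5,6 dof=1 J1 → L=7 J1=8 J2=3
R@3,6 dof=1 J1 → L=7 J1=9 J2=3
M=3(L−1)−2J1−J2=3·6−2·9−3=-3

M = -3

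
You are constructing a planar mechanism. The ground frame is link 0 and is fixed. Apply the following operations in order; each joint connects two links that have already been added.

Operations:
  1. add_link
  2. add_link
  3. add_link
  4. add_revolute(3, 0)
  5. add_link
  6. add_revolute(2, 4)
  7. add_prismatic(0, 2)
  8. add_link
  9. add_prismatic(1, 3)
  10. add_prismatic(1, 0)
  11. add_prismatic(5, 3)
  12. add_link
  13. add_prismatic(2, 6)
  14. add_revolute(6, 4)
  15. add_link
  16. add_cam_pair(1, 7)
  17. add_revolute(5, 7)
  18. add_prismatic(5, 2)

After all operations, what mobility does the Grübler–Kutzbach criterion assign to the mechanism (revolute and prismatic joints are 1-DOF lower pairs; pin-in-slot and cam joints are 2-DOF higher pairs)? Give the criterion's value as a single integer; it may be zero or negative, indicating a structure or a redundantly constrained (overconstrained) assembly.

M = 0

link 0 = ground. State L|J1|J2 = 1|0|0
+link1  2|0|0
+link2  3|0|0
+link3  4|0|0
R(3,0) f=1→J1  4|1|0
+link4  5|1|0
R(2,4) f=1→J1  5|2|0
P(0,2) f=1→J1  5|3|0
+link5  6|3|0
P(1,3) f=1→J1  6|4|0
P(1,0) f=1→J1  6|5|0
P(5,3) f=1→J1  6|6|0
+link6  7|6|0
P(2,6) f=1→J1  7|7|0
R(6,4) f=1→J1  7|8|0
+link7  8|8|0
C(1,7) f=2→J2  8|8|1
R(5,7) f=1→J1  8|9|1
P(5,2) f=1→J1  8|10|1
M = 3(8−1)−2·10−1 = 21−20−1 = 0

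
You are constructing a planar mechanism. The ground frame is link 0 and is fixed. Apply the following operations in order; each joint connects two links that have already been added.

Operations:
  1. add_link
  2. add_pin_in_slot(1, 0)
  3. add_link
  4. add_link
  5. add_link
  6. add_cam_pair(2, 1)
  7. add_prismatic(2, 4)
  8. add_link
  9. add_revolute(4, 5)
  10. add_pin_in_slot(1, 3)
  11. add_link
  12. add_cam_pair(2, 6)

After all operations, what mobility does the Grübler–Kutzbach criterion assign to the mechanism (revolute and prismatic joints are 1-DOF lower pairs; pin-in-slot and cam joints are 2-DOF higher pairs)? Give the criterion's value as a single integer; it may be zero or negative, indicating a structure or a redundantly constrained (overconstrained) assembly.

ground; <1,0,0>
#1 <2,0,0>
PS:1↔0 J2 <2,0,1>
#2 <3,0,1>
#3 <4,0,1>
#4 <5,0,1>
C:2↔1 J2 <5,0,2>
P:2↔4 J1 <5,1,2>
#5 <6,1,2>
R:4↔5 J1 <6,2,2>
PS:1↔3 J2 <6,2,3>
#6 <7,2,3>
C:2↔6 J2 <7,2,4>
3×6 − 2×2 − 1×4 = 10

M = 10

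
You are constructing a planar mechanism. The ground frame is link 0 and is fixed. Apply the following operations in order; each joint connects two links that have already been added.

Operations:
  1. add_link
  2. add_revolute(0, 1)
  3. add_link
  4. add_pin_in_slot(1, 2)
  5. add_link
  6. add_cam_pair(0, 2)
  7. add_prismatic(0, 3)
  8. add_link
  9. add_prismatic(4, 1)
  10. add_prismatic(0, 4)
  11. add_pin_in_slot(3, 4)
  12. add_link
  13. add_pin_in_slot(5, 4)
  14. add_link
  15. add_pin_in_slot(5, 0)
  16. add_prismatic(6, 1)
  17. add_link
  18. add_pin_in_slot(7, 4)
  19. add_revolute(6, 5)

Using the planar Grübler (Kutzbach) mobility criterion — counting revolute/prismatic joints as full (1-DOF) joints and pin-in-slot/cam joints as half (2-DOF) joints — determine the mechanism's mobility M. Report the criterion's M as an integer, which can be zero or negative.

M = 3

(L,J1,J2)=(1,0,0); link0 fixed
link1: (2,0,0)
R 0-1 [J1]: (2,1,0)
link2: (3,1,0)
PS 1-2 [J2]: (3,1,1)
link3: (4,1,1)
C 0-2 [J2]: (4,1,2)
P 0-3 [J1]: (4,2,2)
link4: (5,2,2)
P 4-1 [J1]: (5,3,2)
P 0-4 [J1]: (5,4,2)
PS 3-4 [J2]: (5,4,3)
link5: (6,4,3)
PS 5-4 [J2]: (6,4,4)
link6: (7,4,4)
PS 5-0 [J2]: (7,4,5)
P 6-1 [J1]: (7,5,5)
link7: (8,5,5)
PS 7-4 [J2]: (8,5,6)
R 6-5 [J1]: (8,6,6)
Grübler: 3·7 − 2·6 − 6 = 3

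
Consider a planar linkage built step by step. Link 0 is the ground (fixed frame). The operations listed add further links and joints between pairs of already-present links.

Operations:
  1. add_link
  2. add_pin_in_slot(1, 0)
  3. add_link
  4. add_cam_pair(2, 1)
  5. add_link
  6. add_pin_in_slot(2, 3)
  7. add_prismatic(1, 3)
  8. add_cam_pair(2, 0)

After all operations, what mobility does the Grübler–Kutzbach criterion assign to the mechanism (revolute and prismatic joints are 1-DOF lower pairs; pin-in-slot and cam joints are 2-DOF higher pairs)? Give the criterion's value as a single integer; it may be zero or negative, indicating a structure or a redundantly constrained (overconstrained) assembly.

ground; <1,0,0>
#1 <2,0,0>
PS:1↔0 J2 <2,0,1>
#2 <3,0,1>
C:2↔1 J2 <3,0,2>
#3 <4,0,2>
PS:2↔3 J2 <4,0,3>
P:1↔3 J1 <4,1,3>
C:2↔0 J2 <4,1,4>
3×3 − 2×1 − 1×4 = 3

M = 3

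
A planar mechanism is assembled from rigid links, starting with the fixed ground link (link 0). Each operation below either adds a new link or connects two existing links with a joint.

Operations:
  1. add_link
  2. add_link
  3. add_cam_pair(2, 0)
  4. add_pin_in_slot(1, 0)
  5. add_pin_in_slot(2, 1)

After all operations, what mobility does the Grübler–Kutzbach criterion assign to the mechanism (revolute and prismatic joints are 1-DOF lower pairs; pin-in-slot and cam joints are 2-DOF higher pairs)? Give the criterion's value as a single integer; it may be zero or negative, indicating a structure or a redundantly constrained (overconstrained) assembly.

M = 3

link 0 = ground. State L|J1|J2 = 1|0|0
+link1  2|0|0
+link2  3|0|0
C(2,0) f=2→J2  3|0|1
PS(1,0) f=2→J2  3|0|2
PS(2,1) f=2→J2  3|0|3
M = 3(3−1)−2·0−3 = 6−0−3 = 3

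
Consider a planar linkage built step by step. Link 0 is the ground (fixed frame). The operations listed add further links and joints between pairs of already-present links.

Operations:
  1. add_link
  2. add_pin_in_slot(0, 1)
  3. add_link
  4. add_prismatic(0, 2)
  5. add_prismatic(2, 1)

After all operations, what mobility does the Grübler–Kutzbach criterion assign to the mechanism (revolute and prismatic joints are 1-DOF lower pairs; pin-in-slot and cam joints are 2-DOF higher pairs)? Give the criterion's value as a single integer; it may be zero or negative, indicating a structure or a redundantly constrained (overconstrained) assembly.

M = 1

ground; <1,0,0>
#1 <2,0,0>
PS:0↔1 J2 <2,0,1>
#2 <3,0,1>
P:0↔2 J1 <3,1,1>
P:2↔1 J1 <3,2,1>
3×2 − 2×2 − 1×1 = 1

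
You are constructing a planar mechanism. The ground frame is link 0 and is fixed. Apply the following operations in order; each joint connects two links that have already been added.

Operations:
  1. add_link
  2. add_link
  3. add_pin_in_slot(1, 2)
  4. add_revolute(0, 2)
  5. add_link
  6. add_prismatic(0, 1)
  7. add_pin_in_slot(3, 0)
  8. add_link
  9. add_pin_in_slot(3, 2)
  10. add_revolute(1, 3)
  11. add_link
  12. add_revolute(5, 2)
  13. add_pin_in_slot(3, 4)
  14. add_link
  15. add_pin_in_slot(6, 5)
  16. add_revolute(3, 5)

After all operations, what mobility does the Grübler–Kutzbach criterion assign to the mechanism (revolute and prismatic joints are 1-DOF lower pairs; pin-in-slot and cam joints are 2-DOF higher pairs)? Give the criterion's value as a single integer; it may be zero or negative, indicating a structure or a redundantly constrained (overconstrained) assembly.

M = 3

ground; <1,0,0>
#1 <2,0,0>
#2 <3,0,0>
PS:1↔2 J2 <3,0,1>
R:0↔2 J1 <3,1,1>
#3 <4,1,1>
P:0↔1 J1 <4,2,1>
PS:3↔0 J2 <4,2,2>
#4 <5,2,2>
PS:3↔2 J2 <5,2,3>
R:1↔3 J1 <5,3,3>
#5 <6,3,3>
R:5↔2 J1 <6,4,3>
PS:3↔4 J2 <6,4,4>
#6 <7,4,4>
PS:6↔5 J2 <7,4,5>
R:3↔5 J1 <7,5,5>
3×6 − 2×5 − 1×5 = 3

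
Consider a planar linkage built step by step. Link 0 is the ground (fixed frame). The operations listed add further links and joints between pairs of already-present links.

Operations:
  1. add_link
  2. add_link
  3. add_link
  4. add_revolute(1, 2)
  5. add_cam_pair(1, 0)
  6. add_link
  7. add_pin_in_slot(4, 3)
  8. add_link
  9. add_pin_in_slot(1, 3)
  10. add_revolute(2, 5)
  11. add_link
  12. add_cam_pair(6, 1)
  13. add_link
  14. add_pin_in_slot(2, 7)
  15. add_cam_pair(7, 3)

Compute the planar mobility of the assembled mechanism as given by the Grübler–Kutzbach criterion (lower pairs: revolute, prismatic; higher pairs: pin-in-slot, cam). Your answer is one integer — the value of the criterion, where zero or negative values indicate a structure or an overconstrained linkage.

link 0 = ground. State L|J1|J2 = 1|0|0
+link1  2|0|0
+link2  3|0|0
+link3  4|0|0
R(1,2) f=1→J1  4|1|0
C(1,0) f=2→J2  4|1|1
+link4  5|1|1
PS(4,3) f=2→J2  5|1|2
+link5  6|1|2
PS(1,3) f=2→J2  6|1|3
R(2,5) f=1→J1  6|2|3
+link6  7|2|3
C(6,1) f=2→J2  7|2|4
+link7  8|2|4
PS(2,7) f=2→J2  8|2|5
C(7,3) f=2→J2  8|2|6
M = 3(8−1)−2·2−6 = 21−4−6 = 11

M = 11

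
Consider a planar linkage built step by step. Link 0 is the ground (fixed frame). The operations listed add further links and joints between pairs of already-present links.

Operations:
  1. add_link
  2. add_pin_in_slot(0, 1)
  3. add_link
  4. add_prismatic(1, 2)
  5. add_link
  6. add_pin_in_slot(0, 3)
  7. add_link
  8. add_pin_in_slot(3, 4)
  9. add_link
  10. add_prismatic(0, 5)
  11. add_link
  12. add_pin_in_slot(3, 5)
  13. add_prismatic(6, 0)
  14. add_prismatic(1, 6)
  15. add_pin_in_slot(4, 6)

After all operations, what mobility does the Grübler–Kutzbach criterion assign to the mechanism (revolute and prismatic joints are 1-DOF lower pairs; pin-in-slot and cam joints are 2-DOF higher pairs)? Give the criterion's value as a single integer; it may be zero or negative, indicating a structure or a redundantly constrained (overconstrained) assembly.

L=1 J1=0 J2=0
add link → L=2 J1=0 J2=0
PS@0,1 dof=2 J2 → L=2 J1=0 J2=1
add link → L=3 J1=0 J2=1
P@1,2 dof=1 J1 → L=3 J1=1 J2=1
add link → L=4 J1=1 J2=1
PS@0,3 dof=2 J2 → L=4 J1=1 J2=2
add link → L=5 J1=1 J2=2
PS@3,4 dof=2 J2 → L=5 J1=1 J2=3
add link → L=6 J1=1 J2=3
P@0,5 dof=1 J1 → L=6 J1=2 J2=3
add link → L=7 J1=2 J2=3
PS@3,5 dof=2 J2 → L=7 J1=2 J2=4
P@6,0 dof=1 J1 → L=7 J1=3 J2=4
P@1,6 dof=1 J1 → L=7 J1=4 J2=4
PS@4,6 dof=2 J2 → L=7 J1=4 J2=5
M=3(L−1)−2J1−J2=3·6−2·4−5=5

M = 5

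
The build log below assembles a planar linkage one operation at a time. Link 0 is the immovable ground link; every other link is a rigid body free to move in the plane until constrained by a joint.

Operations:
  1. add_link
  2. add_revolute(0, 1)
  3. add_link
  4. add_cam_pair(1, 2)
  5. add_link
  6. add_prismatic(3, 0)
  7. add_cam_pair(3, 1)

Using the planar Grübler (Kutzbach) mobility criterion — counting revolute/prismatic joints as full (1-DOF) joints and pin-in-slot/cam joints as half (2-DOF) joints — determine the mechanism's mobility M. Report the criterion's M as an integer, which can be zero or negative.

link 0 = ground. State L|J1|J2 = 1|0|0
+link1  2|0|0
R(0,1) f=1→J1  2|1|0
+link2  3|1|0
C(1,2) f=2→J2  3|1|1
+link3  4|1|1
P(3,0) f=1→J1  4|2|1
C(3,1) f=2→J2  4|2|2
M = 3(4−1)−2·2−2 = 9−4−2 = 3

M = 3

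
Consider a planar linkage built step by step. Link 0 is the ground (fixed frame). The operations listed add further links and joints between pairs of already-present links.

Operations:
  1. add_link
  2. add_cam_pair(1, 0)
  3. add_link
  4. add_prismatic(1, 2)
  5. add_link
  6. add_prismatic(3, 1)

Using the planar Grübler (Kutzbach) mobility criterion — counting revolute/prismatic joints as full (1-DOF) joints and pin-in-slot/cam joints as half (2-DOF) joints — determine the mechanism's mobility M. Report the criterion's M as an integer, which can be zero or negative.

M = 4

(L,J1,J2)=(1,0,0); link0 fixed
link1: (2,0,0)
C 1-0 [J2]: (2,0,1)
link2: (3,0,1)
P 1-2 [J1]: (3,1,1)
link3: (4,1,1)
P 3-1 [J1]: (4,2,1)
Grübler: 3·3 − 2·2 − 1 = 4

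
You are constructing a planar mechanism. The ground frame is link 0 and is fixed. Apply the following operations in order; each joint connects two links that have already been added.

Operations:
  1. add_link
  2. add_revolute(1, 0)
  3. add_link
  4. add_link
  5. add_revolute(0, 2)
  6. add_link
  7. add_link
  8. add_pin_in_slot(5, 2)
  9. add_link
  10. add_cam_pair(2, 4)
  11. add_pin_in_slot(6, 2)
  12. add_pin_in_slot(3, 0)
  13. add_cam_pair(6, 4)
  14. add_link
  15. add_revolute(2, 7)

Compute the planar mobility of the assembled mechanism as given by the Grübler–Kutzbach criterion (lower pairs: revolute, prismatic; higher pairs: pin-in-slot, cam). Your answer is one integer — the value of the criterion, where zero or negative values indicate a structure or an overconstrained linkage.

(L,J1,J2)=(1,0,0); link0 fixed
link1: (2,0,0)
R 1-0 [J1]: (2,1,0)
link2: (3,1,0)
link3: (4,1,0)
R 0-2 [J1]: (4,2,0)
link4: (5,2,0)
link5: (6,2,0)
PS 5-2 [J2]: (6,2,1)
link6: (7,2,1)
C 2-4 [J2]: (7,2,2)
PS 6-2 [J2]: (7,2,3)
PS 3-0 [J2]: (7,2,4)
C 6-4 [J2]: (7,2,5)
link7: (8,2,5)
R 2-7 [J1]: (8,3,5)
Grübler: 3·7 − 2·3 − 5 = 10

M = 10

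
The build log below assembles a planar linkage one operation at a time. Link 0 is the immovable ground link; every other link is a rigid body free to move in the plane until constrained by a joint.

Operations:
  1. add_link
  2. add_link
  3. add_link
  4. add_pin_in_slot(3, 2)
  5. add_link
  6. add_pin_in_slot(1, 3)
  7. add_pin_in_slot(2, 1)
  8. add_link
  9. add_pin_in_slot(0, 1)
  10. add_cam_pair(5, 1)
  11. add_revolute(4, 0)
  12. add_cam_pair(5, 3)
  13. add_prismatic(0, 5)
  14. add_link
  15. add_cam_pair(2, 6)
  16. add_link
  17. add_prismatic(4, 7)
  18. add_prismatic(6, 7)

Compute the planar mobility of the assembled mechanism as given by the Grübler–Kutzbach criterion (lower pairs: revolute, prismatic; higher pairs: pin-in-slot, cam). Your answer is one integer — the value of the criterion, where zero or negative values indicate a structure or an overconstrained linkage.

ground; <1,0,0>
#1 <2,0,0>
#2 <3,0,0>
#3 <4,0,0>
PS:3↔2 J2 <4,0,1>
#4 <5,0,1>
PS:1↔3 J2 <5,0,2>
PS:2↔1 J2 <5,0,3>
#5 <6,0,3>
PS:0↔1 J2 <6,0,4>
C:5↔1 J2 <6,0,5>
R:4↔0 J1 <6,1,5>
C:5↔3 J2 <6,1,6>
P:0↔5 J1 <6,2,6>
#6 <7,2,6>
C:2↔6 J2 <7,2,7>
#7 <8,2,7>
P:4↔7 J1 <8,3,7>
P:6↔7 J1 <8,4,7>
3×7 − 2×4 − 1×7 = 6

M = 6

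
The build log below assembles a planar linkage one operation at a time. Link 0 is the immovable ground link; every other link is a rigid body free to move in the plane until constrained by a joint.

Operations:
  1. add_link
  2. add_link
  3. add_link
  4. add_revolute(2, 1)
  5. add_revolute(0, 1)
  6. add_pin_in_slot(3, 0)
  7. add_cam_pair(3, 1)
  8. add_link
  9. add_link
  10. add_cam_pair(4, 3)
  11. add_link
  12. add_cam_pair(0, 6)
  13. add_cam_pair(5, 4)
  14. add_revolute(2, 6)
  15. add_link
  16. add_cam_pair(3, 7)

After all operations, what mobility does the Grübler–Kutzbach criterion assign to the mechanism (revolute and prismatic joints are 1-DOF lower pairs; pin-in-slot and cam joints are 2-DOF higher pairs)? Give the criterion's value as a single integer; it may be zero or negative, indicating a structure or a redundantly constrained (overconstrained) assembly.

(L,J1,J2)=(1,0,0); link0 fixed
link1: (2,0,0)
link2: (3,0,0)
link3: (4,0,0)
R 2-1 [J1]: (4,1,0)
R 0-1 [J1]: (4,2,0)
PS 3-0 [J2]: (4,2,1)
C 3-1 [J2]: (4,2,2)
link4: (5,2,2)
link5: (6,2,2)
C 4-3 [J2]: (6,2,3)
link6: (7,2,3)
C 0-6 [J2]: (7,2,4)
C 5-4 [J2]: (7,2,5)
R 2-6 [J1]: (7,3,5)
link7: (8,3,5)
C 3-7 [J2]: (8,3,6)
Grübler: 3·7 − 2·3 − 6 = 9

M = 9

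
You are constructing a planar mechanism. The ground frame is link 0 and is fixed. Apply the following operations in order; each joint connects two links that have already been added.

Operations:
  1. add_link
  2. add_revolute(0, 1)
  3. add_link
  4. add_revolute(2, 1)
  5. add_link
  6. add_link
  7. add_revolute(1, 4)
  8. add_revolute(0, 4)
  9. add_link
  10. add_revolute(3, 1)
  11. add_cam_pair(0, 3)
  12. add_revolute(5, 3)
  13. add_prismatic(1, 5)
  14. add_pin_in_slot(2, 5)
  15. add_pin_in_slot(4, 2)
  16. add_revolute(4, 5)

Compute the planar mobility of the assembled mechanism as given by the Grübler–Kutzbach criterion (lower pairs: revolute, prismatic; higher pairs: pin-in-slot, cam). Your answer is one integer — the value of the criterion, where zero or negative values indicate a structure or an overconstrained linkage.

M = -4

link 0 = ground. State L|J1|J2 = 1|0|0
+link1  2|0|0
R(0,1) f=1→J1  2|1|0
+link2  3|1|0
R(2,1) f=1→J1  3|2|0
+link3  4|2|0
+link4  5|2|0
R(1,4) f=1→J1  5|3|0
R(0,4) f=1→J1  5|4|0
+link5  6|4|0
R(3,1) f=1→J1  6|5|0
C(0,3) f=2→J2  6|5|1
R(5,3) f=1→J1  6|6|1
P(1,5) f=1→J1  6|7|1
PS(2,5) f=2→J2  6|7|2
PS(4,2) f=2→J2  6|7|3
R(4,5) f=1→J1  6|8|3
M = 3(6−1)−2·8−3 = 15−16−3 = -4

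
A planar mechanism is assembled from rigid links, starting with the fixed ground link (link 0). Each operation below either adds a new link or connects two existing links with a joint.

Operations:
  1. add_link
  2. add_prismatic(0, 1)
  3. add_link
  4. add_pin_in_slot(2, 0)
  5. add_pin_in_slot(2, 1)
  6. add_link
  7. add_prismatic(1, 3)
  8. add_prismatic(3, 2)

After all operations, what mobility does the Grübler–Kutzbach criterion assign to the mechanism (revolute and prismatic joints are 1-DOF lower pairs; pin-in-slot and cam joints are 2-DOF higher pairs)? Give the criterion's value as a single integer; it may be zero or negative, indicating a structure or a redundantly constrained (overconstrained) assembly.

M = 1

link 0 = ground. State L|J1|J2 = 1|0|0
+link1  2|0|0
P(0,1) f=1→J1  2|1|0
+link2  3|1|0
PS(2,0) f=2→J2  3|1|1
PS(2,1) f=2→J2  3|1|2
+link3  4|1|2
P(1,3) f=1→J1  4|2|2
P(3,2) f=1→J1  4|3|2
M = 3(4−1)−2·3−2 = 9−6−2 = 1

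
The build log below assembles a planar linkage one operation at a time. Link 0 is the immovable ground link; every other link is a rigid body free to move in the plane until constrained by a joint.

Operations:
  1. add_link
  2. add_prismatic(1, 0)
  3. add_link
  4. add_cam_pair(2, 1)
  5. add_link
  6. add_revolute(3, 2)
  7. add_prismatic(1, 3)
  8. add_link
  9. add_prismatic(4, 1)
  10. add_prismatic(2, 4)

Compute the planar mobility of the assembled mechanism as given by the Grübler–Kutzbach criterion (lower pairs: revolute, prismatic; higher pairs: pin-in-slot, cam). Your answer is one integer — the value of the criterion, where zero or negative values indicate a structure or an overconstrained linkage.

link 0 = ground. State L|J1|J2 = 1|0|0
+link1  2|0|0
P(1,0) f=1→J1  2|1|0
+link2  3|1|0
C(2,1) f=2→J2  3|1|1
+link3  4|1|1
R(3,2) f=1→J1  4|2|1
P(1,3) f=1→J1  4|3|1
+link4  5|3|1
P(4,1) f=1→J1  5|4|1
P(2,4) f=1→J1  5|5|1
M = 3(5−1)−2·5−1 = 12−10−1 = 1

M = 1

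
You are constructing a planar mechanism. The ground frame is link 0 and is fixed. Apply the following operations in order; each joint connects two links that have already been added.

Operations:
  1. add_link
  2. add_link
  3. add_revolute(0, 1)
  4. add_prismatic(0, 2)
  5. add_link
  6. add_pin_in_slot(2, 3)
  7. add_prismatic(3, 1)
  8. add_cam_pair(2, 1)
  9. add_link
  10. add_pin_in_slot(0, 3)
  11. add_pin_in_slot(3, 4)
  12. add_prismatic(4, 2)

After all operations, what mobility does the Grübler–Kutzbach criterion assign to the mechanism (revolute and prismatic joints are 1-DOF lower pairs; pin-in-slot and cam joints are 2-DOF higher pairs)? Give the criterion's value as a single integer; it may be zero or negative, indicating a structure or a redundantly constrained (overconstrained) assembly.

link 0 = ground. State L|J1|J2 = 1|0|0
+link1  2|0|0
+link2  3|0|0
R(0,1) f=1→J1  3|1|0
P(0,2) f=1→J1  3|2|0
+link3  4|2|0
PS(2,3) f=2→J2  4|2|1
P(3,1) f=1→J1  4|3|1
C(2,1) f=2→J2  4|3|2
+link4  5|3|2
PS(0,3) f=2→J2  5|3|3
PS(3,4) f=2→J2  5|3|4
P(4,2) f=1→J1  5|4|4
M = 3(5−1)−2·4−4 = 12−8−4 = 0

M = 0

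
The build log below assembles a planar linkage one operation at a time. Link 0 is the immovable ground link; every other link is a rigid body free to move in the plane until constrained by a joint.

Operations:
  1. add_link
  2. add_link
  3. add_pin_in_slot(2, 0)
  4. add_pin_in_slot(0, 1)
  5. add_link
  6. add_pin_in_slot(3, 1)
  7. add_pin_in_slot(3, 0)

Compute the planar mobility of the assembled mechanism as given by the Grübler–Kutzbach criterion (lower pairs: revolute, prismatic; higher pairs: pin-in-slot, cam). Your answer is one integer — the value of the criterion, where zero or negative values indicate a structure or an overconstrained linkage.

M = 5

(L,J1,J2)=(1,0,0); link0 fixed
link1: (2,0,0)
link2: (3,0,0)
PS 2-0 [J2]: (3,0,1)
PS 0-1 [J2]: (3,0,2)
link3: (4,0,2)
PS 3-1 [J2]: (4,0,3)
PS 3-0 [J2]: (4,0,4)
Grübler: 3·3 − 2·0 − 4 = 5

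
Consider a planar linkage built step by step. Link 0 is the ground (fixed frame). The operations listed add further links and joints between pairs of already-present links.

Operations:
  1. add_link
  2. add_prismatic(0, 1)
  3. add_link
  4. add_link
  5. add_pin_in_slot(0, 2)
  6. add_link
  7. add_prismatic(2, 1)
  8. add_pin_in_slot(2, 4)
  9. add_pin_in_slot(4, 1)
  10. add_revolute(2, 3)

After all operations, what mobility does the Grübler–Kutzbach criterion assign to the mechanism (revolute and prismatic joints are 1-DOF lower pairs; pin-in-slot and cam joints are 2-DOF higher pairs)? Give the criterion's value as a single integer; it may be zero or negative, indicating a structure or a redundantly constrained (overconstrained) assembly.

L=1 J1=0 J2=0
add link → L=2 J1=0 J2=0
P@0,1 dof=1 J1 → L=2 J1=1 J2=0
add link → L=3 J1=1 J2=0
add link → L=4 J1=1 J2=0
PS@0,2 dof=2 J2 → L=4 J1=1 J2=1
add link → L=5 J1=1 J2=1
P@2,1 dof=1 J1 → L=5 J1=2 J2=1
PS@2,4 dof=2 J2 → L=5 J1=2 J2=2
PS@4,1 dof=2 J2 → L=5 J1=2 J2=3
R@2,3 dof=1 J1 → L=5 J1=3 J2=3
M=3(L−1)−2J1−J2=3·4−2·3−3=3

M = 3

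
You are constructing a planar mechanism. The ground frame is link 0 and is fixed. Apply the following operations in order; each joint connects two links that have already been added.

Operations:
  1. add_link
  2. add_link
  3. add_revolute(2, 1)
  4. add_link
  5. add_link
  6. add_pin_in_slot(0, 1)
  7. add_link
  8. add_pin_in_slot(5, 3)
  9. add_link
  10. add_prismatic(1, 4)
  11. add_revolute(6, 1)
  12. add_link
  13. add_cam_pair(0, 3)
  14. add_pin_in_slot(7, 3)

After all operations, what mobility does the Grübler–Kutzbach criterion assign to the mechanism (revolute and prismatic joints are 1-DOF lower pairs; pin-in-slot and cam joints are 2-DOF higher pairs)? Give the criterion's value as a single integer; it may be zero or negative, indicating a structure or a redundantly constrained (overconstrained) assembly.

M = 11

link 0 = ground. State L|J1|J2 = 1|0|0
+link1  2|0|0
+link2  3|0|0
R(2,1) f=1→J1  3|1|0
+link3  4|1|0
+link4  5|1|0
PS(0,1) f=2→J2  5|1|1
+link5  6|1|1
PS(5,3) f=2→J2  6|1|2
+link6  7|1|2
P(1,4) f=1→J1  7|2|2
R(6,1) f=1→J1  7|3|2
+link7  8|3|2
C(0,3) f=2→J2  8|3|3
PS(7,3) f=2→J2  8|3|4
M = 3(8−1)−2·3−4 = 21−6−4 = 11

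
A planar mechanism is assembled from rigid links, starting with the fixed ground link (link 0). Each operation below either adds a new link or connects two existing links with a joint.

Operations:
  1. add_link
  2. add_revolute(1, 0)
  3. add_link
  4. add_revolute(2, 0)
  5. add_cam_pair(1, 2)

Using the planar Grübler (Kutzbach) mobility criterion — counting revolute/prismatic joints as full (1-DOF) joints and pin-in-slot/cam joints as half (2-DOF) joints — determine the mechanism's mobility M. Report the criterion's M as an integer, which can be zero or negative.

M = 1

[1;0;0] (link 0 is ground)
L+ [2;0;0]
R(1,0)∈J1 [2;1;0]
L+ [3;1;0]
R(2,0)∈J1 [3;2;0]
C(1,2)∈J2 [3;2;1]
mobility = 6 − 4 − 1 = 1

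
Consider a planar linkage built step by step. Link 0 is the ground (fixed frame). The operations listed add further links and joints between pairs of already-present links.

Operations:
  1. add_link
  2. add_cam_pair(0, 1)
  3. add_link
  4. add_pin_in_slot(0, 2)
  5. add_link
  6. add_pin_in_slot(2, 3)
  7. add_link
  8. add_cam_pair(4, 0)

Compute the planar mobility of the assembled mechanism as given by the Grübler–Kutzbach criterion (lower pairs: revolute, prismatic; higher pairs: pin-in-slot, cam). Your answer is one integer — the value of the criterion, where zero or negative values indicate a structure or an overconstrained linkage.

M = 8

L=1 J1=0 J2=0
add link → L=2 J1=0 J2=0
C@0,1 dof=2 J2 → L=2 J1=0 J2=1
add link → L=3 J1=0 J2=1
PS@0,2 dof=2 J2 → L=3 J1=0 J2=2
add link → L=4 J1=0 J2=2
PS@2,3 dof=2 J2 → L=4 J1=0 J2=3
add link → L=5 J1=0 J2=3
C@4,0 dof=2 J2 → L=5 J1=0 J2=4
M=3(L−1)−2J1−J2=3·4−2·0−4=8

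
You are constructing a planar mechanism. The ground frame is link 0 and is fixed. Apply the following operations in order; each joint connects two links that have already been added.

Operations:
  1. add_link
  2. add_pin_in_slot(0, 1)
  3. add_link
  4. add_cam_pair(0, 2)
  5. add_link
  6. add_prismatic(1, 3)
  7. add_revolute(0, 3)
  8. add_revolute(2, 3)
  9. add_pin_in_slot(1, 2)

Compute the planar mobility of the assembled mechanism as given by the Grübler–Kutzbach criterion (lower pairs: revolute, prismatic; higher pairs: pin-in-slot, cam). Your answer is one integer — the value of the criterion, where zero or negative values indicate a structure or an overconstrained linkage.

ground; <1,0,0>
#1 <2,0,0>
PS:0↔1 J2 <2,0,1>
#2 <3,0,1>
C:0↔2 J2 <3,0,2>
#3 <4,0,2>
P:1↔3 J1 <4,1,2>
R:0↔3 J1 <4,2,2>
R:2↔3 J1 <4,3,2>
PS:1↔2 J2 <4,3,3>
3×3 − 2×3 − 1×3 = 0

M = 0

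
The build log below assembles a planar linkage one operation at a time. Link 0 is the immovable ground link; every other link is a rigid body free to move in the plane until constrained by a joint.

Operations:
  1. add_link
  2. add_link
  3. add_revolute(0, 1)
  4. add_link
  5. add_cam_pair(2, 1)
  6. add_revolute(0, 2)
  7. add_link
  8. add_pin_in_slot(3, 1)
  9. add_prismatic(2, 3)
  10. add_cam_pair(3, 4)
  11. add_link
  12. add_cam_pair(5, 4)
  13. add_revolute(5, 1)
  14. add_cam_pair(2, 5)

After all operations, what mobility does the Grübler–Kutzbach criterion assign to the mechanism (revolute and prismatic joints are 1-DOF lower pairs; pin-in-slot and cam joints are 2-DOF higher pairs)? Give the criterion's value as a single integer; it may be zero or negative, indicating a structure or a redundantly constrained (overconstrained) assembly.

ground; <1,0,0>
#1 <2,0,0>
#2 <3,0,0>
R:0↔1 J1 <3,1,0>
#3 <4,1,0>
C:2↔1 J2 <4,1,1>
R:0↔2 J1 <4,2,1>
#4 <5,2,1>
PS:3↔1 J2 <5,2,2>
P:2↔3 J1 <5,3,2>
C:3↔4 J2 <5,3,3>
#5 <6,3,3>
C:5↔4 J2 <6,3,4>
R:5↔1 J1 <6,4,4>
C:2↔5 J2 <6,4,5>
3×5 − 2×4 − 1×5 = 2

M = 2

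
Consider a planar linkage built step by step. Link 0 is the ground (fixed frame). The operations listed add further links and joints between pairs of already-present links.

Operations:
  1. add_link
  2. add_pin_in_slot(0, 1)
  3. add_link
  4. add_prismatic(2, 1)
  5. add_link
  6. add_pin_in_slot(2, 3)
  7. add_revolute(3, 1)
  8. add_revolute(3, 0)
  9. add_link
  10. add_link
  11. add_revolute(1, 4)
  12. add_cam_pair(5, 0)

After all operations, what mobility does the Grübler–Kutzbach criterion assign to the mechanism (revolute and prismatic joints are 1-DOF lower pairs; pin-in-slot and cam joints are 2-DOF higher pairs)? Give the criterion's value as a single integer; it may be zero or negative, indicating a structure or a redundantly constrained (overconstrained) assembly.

ground; <1,0,0>
#1 <2,0,0>
PS:0↔1 J2 <2,0,1>
#2 <3,0,1>
P:2↔1 J1 <3,1,1>
#3 <4,1,1>
PS:2↔3 J2 <4,1,2>
R:3↔1 J1 <4,2,2>
R:3↔0 J1 <4,3,2>
#4 <5,3,2>
#5 <6,3,2>
R:1↔4 J1 <6,4,2>
C:5↔0 J2 <6,4,3>
3×5 − 2×4 − 1×3 = 4

M = 4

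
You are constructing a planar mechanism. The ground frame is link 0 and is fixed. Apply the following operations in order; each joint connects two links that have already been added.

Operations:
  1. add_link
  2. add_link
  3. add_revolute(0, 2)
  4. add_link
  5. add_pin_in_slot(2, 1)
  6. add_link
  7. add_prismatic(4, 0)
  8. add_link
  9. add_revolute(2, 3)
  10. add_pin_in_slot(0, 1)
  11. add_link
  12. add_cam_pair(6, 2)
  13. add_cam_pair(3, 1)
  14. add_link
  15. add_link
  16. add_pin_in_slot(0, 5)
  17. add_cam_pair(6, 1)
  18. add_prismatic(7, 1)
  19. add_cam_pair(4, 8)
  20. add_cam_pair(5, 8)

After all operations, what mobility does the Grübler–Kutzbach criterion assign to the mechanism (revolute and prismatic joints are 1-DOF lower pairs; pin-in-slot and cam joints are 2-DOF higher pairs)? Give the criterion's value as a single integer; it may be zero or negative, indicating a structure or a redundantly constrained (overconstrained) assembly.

link 0 = ground. State L|J1|J2 = 1|0|0
+link1  2|0|0
+link2  3|0|0
R(0,2) f=1→J1  3|1|0
+link3  4|1|0
PS(2,1) f=2→J2  4|1|1
+link4  5|1|1
P(4,0) f=1→J1  5|2|1
+link5  6|2|1
R(2,3) f=1→J1  6|3|1
PS(0,1) f=2→J2  6|3|2
+link6  7|3|2
C(6,2) f=2→J2  7|3|3
C(3,1) f=2→J2  7|3|4
+link7  8|3|4
+link8  9|3|4
PS(0,5) f=2→J2  9|3|5
C(6,1) f=2→J2  9|3|6
P(7,1) f=1→J1  9|4|6
C(4,8) f=2→J2  9|4|7
C(5,8) f=2→J2  9|4|8
M = 3(9−1)−2·4−8 = 24−8−8 = 8

M = 8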